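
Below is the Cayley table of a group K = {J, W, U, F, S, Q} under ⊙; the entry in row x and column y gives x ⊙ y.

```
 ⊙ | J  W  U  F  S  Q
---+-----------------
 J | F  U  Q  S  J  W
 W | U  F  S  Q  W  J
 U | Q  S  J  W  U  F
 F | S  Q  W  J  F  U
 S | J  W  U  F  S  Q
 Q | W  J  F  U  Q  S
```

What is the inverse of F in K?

J

First locate the identity: row S matches the header, so S is the identity.
Scan row F for S: F ⊙ J = S. Hence F^(-1) = J.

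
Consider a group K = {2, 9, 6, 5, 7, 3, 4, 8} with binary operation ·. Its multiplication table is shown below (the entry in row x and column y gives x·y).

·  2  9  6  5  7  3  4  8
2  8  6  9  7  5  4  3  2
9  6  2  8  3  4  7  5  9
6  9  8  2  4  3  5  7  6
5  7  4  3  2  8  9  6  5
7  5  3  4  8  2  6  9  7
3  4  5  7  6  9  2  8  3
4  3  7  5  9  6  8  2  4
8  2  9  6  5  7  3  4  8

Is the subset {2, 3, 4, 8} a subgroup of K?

Yes

{2, 3, 4, 8} contains the identity 8.
Checking products: every product of two elements of {2, 3, 4, 8} (read from the table) lies in {2, 3, 4, 8}, so the set is closed.
In a finite group, a nonempty closed subset is a subgroup. So {2, 3, 4, 8} ≤ K.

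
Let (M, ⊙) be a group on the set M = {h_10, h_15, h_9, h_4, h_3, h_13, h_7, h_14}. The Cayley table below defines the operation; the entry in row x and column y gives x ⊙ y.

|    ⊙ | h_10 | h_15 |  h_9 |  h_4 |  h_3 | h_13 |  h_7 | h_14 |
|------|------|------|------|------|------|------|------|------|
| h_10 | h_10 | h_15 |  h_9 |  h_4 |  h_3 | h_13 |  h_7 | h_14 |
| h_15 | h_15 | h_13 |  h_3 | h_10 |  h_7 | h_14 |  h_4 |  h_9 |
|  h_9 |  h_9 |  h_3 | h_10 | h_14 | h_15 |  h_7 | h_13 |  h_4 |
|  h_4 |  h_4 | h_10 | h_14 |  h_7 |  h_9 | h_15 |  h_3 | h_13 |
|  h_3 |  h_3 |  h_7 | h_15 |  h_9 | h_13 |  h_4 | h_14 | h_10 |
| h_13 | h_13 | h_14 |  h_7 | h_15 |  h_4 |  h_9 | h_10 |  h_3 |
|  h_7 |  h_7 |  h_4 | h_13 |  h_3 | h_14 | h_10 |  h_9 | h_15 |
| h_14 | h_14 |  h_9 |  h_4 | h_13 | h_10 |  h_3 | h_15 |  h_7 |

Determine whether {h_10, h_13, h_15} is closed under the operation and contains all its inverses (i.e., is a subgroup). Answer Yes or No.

No

h_15 ⊙ h_13 = h_14, which is not in {h_10, h_13, h_15}.
The subset is not closed under ⊙, so it is not a subgroup.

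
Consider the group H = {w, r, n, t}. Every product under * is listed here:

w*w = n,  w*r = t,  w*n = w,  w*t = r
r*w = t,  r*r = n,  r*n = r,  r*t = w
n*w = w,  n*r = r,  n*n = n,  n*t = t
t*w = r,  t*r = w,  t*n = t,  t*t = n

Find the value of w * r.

t

Read row w, column r: w * r = t.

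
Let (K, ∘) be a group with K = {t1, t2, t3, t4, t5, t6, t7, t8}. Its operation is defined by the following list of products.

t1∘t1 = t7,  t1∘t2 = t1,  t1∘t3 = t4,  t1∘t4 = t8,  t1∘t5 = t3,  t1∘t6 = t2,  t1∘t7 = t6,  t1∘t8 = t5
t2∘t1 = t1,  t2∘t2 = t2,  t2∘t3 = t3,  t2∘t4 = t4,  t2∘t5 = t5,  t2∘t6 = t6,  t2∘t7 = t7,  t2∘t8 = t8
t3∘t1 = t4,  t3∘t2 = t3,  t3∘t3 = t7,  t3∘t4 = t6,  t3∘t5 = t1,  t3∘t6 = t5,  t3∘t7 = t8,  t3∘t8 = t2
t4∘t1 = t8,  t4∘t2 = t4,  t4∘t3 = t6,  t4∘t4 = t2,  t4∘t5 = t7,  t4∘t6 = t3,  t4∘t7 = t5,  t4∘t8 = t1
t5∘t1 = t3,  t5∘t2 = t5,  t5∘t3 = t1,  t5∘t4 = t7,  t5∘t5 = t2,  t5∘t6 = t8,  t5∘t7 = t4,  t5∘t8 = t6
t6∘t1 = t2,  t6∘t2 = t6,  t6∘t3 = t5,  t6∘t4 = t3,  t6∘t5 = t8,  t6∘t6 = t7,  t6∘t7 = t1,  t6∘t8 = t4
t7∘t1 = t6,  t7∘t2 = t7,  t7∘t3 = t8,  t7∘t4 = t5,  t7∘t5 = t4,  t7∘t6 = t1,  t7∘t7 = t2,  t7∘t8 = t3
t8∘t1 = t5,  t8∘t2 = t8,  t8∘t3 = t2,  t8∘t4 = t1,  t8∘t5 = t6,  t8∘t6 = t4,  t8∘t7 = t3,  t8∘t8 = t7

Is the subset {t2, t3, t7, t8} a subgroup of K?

Yes

{t2, t3, t7, t8} contains the identity t2.
Checking products: every product of two elements of {t2, t3, t7, t8} (read from the table) lies in {t2, t3, t7, t8}, so the set is closed.
In a finite group, a nonempty closed subset is a subgroup. So {t2, t3, t7, t8} ≤ K.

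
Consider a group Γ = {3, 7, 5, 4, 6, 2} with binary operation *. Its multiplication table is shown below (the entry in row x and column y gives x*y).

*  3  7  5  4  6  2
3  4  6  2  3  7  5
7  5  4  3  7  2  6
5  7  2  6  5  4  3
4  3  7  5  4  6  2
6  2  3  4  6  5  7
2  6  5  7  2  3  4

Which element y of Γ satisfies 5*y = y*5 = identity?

6

First locate the identity: row 4 matches the header, so 4 is the identity.
Scan row 5 for 4: 5*6 = 4. Hence 5^(-1) = 6.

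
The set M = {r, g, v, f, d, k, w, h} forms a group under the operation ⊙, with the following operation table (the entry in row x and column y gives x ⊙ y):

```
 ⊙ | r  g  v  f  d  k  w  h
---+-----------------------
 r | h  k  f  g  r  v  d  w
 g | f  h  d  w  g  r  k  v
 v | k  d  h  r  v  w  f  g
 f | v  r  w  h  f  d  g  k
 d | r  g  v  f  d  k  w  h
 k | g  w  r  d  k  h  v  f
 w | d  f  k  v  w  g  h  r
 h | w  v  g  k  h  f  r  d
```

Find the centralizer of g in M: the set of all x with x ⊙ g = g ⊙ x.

Compare row g with column g entry by entry.
v ⊙ g = d = g ⊙ v, so v commutes with g.
w ⊙ g = f but g ⊙ w = k, so w does not.
Collecting the elements that commute with g: C(g) = {d, g, h, v}.

{d, g, h, v}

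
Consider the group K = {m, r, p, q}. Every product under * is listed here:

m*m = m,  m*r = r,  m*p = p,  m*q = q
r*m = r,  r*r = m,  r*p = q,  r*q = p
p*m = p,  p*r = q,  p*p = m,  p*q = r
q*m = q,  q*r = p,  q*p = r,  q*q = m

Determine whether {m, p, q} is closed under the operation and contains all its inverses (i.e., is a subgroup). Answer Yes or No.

q*p = r, which is not in {m, p, q}.
The subset is not closed under *, so it is not a subgroup.
(Structurally, K here is isomorphic to the Klein four-group V_4.)

No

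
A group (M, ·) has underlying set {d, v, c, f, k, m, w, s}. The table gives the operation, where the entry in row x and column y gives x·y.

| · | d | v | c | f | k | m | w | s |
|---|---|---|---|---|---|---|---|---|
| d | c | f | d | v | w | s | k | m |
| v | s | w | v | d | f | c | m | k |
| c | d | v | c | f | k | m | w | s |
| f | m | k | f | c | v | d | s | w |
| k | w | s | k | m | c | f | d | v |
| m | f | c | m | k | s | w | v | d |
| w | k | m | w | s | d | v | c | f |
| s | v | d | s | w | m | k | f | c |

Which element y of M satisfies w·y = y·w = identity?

First locate the identity: row c matches the header, so c is the identity.
Scan row w for c: w·w = c. Hence w^(-1) = w.
(Structurally, M here is isomorphic to the dihedral group D_4.)

w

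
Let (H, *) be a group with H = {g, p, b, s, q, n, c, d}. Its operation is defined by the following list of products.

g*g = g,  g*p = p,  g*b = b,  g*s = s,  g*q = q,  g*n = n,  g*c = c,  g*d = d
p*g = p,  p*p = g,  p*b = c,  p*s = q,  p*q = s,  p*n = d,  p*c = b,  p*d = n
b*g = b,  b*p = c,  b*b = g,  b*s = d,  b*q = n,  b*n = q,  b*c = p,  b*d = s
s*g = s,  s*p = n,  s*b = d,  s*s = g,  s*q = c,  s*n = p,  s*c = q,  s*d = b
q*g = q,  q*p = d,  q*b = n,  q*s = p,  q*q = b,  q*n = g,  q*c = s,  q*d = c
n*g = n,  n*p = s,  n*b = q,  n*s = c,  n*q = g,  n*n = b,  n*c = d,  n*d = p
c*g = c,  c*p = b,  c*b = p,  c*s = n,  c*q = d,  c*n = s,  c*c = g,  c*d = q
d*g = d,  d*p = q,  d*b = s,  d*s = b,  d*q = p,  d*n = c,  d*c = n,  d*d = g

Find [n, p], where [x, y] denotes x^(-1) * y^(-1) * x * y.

b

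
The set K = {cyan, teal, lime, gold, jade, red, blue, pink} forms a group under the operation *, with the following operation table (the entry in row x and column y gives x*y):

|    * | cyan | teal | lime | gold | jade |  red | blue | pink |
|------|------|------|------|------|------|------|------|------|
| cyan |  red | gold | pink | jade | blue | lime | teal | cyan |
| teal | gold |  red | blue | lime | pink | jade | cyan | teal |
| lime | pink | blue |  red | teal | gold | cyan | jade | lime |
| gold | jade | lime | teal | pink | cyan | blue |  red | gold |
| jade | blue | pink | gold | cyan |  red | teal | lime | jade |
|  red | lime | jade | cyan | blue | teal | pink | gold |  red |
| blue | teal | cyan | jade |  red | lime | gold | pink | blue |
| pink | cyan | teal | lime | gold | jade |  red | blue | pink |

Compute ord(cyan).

The identity element is pink (its row matches the header).
cyan^1 = cyan
cyan^2 = cyan*cyan = red
cyan^3 = red*cyan = lime
cyan^4 = lime*cyan = pink
The first power of cyan equal to the identity is cyan^4, so ord(cyan) = 4.

4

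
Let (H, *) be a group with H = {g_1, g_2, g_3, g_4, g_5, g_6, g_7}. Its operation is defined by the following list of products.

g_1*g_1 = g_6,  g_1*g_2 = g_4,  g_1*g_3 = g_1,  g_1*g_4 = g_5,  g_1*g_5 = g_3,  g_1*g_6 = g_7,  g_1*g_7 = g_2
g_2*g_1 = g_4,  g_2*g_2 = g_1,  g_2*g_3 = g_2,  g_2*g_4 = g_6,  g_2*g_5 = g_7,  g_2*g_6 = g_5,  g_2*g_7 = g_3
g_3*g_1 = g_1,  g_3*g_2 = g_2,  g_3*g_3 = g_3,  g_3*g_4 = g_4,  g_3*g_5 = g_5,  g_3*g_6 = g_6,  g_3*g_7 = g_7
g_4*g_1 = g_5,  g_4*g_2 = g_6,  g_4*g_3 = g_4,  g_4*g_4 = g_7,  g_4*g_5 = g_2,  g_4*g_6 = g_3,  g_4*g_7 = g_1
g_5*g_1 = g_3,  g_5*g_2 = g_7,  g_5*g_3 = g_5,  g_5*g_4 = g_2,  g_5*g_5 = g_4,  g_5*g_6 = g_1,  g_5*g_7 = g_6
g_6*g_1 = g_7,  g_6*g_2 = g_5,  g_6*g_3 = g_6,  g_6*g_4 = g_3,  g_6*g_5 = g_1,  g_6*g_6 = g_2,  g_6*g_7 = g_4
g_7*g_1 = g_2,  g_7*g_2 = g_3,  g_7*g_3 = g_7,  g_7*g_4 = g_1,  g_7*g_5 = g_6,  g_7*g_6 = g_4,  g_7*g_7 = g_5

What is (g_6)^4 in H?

g_6^1 = g_6
g_6^2 = g_6 * g_6 = g_2
g_6^3 = g_2 * g_6 = g_5
g_6^4 = g_5 * g_6 = g_1

g_1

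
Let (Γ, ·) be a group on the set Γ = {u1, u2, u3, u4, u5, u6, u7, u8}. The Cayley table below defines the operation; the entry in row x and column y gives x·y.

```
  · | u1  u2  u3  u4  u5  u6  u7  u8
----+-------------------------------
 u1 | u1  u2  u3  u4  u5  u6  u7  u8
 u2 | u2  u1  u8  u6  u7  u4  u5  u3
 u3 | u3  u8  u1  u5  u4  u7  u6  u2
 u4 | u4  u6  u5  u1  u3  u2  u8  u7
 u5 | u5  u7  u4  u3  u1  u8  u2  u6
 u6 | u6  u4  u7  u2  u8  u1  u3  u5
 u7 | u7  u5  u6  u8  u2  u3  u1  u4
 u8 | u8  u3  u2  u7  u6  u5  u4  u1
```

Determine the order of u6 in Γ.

The identity element is u1 (its row matches the header).
u6^1 = u6
u6^2 = u6·u6 = u1
The first power of u6 equal to the identity is u6^2, so ord(u6) = 2.

2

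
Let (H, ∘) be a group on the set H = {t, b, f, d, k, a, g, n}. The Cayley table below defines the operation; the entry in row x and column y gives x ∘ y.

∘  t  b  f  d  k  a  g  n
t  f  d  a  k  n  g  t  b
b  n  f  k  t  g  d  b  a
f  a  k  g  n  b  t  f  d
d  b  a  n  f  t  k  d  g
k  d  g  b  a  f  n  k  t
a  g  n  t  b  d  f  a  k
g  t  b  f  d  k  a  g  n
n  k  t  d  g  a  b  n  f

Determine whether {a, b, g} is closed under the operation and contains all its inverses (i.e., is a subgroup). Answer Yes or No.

a ∘ a = f, which is not in {a, b, g}.
The subset is not closed under ∘, so it is not a subgroup.
(Structurally, H here is isomorphic to the quaternion group Q_8.)

No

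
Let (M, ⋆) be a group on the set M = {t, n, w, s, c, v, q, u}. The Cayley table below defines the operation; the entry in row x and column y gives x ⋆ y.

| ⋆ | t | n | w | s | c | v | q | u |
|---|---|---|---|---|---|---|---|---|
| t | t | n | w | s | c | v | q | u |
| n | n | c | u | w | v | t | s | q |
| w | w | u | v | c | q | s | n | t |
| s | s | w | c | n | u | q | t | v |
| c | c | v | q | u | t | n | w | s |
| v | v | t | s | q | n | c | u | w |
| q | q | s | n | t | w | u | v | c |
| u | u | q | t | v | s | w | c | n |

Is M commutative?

Yes

Check whether the table is symmetric across its main diagonal.
Every entry (row x, col y) equals the entry (row y, col x), so M is abelian.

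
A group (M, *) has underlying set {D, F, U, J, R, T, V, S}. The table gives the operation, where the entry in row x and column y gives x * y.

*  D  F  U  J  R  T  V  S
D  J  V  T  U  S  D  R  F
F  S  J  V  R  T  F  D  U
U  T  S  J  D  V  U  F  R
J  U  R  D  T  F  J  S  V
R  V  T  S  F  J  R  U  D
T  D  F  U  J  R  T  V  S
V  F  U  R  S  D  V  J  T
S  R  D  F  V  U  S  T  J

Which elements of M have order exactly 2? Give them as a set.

{J}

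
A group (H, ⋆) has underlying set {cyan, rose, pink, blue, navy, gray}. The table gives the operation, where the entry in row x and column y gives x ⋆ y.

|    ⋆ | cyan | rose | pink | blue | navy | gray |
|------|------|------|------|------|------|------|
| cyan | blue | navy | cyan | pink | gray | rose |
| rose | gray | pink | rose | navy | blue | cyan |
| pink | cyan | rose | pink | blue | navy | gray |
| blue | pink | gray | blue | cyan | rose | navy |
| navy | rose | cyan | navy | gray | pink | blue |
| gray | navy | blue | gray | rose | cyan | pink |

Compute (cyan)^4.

cyan^1 = cyan
cyan^2 = cyan ⋆ cyan = blue
cyan^3 = blue ⋆ cyan = pink
cyan^4 = pink ⋆ cyan = cyan

cyan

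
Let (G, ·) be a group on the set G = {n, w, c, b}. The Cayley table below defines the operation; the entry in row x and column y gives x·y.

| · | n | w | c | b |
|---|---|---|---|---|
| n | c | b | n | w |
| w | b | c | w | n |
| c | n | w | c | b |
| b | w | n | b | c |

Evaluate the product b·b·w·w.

b·b = c
c·w = w
w·w = c
(Structurally, G here is isomorphic to the Klein four-group V_4.)

c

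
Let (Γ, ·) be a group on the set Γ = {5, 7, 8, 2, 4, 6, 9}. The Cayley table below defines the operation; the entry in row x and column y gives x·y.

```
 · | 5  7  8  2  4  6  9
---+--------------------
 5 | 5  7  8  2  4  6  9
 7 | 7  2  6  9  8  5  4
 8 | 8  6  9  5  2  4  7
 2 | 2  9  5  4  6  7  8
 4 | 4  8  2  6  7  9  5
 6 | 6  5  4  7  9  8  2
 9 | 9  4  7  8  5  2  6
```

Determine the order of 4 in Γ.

7

The identity element is 5 (its row matches the header).
4^1 = 4
4^2 = 4·4 = 7
4^3 = 7·4 = 8
4^4 = 8·4 = 2
4^5 = 2·4 = 6
4^6 = 6·4 = 9
4^7 = 9·4 = 5
The first power of 4 equal to the identity is 4^7, so ord(4) = 7.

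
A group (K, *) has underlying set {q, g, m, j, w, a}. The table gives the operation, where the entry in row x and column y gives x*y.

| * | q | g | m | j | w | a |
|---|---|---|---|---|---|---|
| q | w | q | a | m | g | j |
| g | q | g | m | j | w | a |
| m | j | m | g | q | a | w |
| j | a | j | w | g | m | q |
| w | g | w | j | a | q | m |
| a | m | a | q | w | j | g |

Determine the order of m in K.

The identity element is g (its row matches the header).
m^1 = m
m^2 = m*m = g
The first power of m equal to the identity is m^2, so ord(m) = 2.

2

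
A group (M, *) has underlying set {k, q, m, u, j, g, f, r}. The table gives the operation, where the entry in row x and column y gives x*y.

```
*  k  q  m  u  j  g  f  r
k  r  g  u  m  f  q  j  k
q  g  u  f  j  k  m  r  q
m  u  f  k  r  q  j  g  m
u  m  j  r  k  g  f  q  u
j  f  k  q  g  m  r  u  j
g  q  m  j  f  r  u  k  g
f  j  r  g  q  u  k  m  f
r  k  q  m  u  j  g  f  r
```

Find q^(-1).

f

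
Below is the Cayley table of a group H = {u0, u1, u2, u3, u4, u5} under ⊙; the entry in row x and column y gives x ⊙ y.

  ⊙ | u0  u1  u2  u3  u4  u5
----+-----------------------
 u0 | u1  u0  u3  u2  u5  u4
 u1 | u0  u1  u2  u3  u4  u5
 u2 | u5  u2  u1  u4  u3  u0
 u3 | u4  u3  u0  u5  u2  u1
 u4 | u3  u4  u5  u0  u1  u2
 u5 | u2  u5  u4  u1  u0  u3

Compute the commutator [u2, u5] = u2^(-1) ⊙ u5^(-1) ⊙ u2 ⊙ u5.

Identity is u1; from the table u2^(-1) = u2 and u5^(-1) = u3.
u2 ⊙ u3 = u4
u4 ⊙ u2 = u5
u5 ⊙ u5 = u3

u3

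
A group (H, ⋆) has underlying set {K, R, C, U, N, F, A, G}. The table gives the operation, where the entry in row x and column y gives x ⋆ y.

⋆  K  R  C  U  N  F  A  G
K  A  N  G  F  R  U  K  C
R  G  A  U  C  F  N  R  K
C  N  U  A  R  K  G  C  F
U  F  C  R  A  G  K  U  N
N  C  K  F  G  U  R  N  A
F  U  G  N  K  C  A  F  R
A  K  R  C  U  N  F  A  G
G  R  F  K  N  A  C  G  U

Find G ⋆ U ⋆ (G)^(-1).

The identity is A. In row G, the entry A sits in column N, so G^(-1) = N.
G ⋆ U = N
N ⋆ N = U

U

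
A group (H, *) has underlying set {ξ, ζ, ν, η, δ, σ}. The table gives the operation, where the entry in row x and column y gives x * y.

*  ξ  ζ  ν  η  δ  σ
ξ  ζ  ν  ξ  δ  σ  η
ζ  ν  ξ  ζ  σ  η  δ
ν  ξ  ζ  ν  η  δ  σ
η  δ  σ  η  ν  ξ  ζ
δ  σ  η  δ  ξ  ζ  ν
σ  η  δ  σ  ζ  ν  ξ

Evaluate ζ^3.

ν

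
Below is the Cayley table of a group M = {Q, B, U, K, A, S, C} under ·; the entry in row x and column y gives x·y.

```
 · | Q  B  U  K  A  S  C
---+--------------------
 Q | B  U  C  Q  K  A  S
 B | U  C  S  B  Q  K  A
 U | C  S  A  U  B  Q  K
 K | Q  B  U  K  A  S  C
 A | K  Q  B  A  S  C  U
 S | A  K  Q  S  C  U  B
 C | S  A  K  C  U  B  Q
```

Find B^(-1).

First locate the identity: row K matches the header, so K is the identity.
Scan row B for K: B·S = K. Hence B^(-1) = S.

S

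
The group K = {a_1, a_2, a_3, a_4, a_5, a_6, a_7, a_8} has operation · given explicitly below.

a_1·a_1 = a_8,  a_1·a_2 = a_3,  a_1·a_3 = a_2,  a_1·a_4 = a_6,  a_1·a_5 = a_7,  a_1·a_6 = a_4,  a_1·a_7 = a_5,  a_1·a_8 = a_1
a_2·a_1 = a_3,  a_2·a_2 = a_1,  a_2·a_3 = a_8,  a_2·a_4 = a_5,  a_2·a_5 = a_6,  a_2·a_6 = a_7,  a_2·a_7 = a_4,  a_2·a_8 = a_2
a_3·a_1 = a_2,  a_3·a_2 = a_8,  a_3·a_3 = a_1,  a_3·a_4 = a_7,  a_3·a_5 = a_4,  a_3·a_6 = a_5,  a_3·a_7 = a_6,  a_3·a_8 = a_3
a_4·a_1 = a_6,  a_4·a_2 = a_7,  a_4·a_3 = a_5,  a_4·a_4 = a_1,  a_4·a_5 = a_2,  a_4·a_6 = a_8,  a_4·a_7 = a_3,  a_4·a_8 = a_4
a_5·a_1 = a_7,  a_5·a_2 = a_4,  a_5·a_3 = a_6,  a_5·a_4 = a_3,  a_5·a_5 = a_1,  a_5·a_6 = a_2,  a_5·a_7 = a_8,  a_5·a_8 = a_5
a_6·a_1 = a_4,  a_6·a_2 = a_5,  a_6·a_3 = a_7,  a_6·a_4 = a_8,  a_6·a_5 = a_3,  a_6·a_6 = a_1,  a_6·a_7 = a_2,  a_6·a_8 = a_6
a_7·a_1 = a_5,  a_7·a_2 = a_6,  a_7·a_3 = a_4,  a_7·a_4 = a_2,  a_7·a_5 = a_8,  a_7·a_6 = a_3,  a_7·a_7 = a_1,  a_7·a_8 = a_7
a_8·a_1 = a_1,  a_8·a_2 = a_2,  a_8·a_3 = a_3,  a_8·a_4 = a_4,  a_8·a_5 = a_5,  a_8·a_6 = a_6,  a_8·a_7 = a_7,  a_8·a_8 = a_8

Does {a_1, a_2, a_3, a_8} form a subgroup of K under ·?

Yes

{a_1, a_2, a_3, a_8} contains the identity a_8.
Checking products: every product of two elements of {a_1, a_2, a_3, a_8} (read from the table) lies in {a_1, a_2, a_3, a_8}, so the set is closed.
In a finite group, a nonempty closed subset is a subgroup. So {a_1, a_2, a_3, a_8} ≤ K.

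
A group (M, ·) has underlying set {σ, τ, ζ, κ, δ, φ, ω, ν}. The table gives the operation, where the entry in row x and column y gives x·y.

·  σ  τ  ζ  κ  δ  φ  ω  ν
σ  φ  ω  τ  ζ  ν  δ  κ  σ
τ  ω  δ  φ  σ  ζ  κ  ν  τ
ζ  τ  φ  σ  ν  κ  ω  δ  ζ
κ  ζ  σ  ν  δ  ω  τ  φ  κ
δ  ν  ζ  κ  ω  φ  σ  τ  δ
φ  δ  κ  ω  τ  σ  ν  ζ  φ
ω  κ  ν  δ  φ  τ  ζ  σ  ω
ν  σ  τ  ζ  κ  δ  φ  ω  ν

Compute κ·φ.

Read row κ, column φ: κ·φ = τ.

τ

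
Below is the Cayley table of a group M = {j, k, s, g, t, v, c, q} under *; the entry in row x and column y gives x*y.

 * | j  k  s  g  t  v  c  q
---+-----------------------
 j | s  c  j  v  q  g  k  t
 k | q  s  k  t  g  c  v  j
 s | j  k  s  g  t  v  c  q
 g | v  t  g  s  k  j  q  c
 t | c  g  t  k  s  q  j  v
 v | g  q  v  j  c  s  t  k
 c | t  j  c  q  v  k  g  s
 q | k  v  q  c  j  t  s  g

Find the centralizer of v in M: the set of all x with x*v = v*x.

Compare row v with column v entry by entry.
g*v = j = v*g, so g commutes with v.
t*v = q but v*t = c, so t does not.
Collecting the elements that commute with v: C(v) = {g, j, s, v}.

{g, j, s, v}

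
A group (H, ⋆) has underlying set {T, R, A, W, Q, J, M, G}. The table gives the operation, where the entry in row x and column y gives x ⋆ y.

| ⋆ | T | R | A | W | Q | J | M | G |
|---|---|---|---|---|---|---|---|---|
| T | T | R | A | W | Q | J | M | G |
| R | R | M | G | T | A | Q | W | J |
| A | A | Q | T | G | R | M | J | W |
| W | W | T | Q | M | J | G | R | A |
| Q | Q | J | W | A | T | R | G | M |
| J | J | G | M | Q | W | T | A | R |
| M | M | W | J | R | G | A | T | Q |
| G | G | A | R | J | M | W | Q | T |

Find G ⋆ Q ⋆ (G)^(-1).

Q

The identity is T. In row G, the entry T sits in column G, so G^(-1) = G.
G ⋆ Q = M
M ⋆ G = Q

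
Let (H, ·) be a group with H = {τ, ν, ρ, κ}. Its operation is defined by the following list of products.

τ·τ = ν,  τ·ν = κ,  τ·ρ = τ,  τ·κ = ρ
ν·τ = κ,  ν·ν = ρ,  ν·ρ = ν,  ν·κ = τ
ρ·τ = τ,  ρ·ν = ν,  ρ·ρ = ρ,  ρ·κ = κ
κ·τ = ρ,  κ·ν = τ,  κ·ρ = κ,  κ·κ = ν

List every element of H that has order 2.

Identity is ρ. Compute the order of each non-identity element by repeated multiplication:
  τ: τ → ν → κ → ρ  (order 4)
  ν: ν → ρ  (order 2)
  κ: κ → ν → τ → ρ  (order 4)
Elements of order 2: {ν}.

{ν}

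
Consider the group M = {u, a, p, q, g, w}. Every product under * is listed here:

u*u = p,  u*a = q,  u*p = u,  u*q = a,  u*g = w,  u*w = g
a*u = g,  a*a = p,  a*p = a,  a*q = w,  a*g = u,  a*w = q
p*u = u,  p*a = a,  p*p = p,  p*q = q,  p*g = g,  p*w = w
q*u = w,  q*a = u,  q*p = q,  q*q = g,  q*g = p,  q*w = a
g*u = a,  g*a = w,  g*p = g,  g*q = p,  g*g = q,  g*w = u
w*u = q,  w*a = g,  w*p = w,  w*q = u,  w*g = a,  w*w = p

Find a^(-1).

a

First locate the identity: row p matches the header, so p is the identity.
Scan row a for p: a * a = p. Hence a^(-1) = a.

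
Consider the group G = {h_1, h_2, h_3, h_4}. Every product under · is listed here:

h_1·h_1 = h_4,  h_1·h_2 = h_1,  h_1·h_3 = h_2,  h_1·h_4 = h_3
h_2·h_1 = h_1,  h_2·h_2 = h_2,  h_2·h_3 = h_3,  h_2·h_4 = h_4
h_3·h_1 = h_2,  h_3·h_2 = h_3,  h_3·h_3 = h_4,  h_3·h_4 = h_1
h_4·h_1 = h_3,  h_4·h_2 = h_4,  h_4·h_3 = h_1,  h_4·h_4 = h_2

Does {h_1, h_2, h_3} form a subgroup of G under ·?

No

h_1·h_1 = h_4, which is not in {h_1, h_2, h_3}.
The subset is not closed under ·, so it is not a subgroup.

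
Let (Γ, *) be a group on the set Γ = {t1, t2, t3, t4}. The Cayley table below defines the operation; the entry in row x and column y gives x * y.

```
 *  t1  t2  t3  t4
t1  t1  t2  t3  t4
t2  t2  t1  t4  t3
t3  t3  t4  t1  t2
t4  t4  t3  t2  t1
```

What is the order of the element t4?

2

The identity element is t1 (its row matches the header).
t4^1 = t4
t4^2 = t4 * t4 = t1
The first power of t4 equal to the identity is t4^2, so ord(t4) = 2.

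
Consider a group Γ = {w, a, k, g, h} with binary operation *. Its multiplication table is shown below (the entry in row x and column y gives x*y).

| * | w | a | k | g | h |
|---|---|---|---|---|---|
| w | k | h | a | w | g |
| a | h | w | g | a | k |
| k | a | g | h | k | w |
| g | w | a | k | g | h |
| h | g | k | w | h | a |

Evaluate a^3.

h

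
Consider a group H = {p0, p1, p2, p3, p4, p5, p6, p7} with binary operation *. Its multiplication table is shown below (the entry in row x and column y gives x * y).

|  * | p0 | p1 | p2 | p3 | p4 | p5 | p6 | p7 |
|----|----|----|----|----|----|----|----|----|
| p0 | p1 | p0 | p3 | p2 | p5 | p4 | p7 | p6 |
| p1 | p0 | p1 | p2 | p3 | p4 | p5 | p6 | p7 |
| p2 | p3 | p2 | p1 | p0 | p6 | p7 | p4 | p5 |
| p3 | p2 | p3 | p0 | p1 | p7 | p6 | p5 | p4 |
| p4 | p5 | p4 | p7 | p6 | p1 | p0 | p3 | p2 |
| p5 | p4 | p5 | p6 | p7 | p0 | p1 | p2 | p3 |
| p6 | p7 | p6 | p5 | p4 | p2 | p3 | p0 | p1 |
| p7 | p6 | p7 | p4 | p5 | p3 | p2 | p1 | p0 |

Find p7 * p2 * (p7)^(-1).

p3

The identity is p1. In row p7, the entry p1 sits in column p6, so p7^(-1) = p6.
p7 * p2 = p4
p4 * p6 = p3
(Structurally, H here is isomorphic to the dihedral group D_4.)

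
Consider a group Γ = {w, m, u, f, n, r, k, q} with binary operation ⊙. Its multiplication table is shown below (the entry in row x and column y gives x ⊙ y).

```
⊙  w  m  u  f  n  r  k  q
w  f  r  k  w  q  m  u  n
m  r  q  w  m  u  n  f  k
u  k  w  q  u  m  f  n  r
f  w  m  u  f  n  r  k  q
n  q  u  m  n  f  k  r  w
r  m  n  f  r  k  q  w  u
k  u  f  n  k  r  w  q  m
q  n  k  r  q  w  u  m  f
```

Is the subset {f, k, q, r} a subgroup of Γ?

No

q ⊙ r = u, which is not in {f, k, q, r}.
The subset is not closed under ⊙, so it is not a subgroup.
(Structurally, Γ here is isomorphic to Z_2 x Z_4.)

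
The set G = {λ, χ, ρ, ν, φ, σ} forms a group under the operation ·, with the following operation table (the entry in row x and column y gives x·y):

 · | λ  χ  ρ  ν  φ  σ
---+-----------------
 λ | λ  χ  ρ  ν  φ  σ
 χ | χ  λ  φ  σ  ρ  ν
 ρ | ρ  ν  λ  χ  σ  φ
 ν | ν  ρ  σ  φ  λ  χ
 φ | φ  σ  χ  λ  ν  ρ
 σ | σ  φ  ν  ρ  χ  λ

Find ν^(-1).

φ

First locate the identity: row λ matches the header, so λ is the identity.
Scan row ν for λ: ν·φ = λ. Hence ν^(-1) = φ.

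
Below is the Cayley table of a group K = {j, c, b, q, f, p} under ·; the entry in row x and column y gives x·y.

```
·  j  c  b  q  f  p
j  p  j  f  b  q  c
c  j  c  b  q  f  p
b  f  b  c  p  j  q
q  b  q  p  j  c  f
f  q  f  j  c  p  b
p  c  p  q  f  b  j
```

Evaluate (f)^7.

f^1 = f
f^2 = f·f = p
f^3 = p·f = b
f^4 = b·f = j
f^5 = j·f = q
f^6 = q·f = c
f^7 = c·f = f

f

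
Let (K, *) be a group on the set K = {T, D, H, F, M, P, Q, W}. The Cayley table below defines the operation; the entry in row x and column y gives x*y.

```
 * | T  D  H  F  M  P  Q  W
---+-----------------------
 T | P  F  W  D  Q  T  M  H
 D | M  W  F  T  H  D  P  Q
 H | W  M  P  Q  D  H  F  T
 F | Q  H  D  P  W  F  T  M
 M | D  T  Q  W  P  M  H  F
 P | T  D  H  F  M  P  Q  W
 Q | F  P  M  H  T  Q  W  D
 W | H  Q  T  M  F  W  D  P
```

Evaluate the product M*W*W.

M

M*W = F
F*W = M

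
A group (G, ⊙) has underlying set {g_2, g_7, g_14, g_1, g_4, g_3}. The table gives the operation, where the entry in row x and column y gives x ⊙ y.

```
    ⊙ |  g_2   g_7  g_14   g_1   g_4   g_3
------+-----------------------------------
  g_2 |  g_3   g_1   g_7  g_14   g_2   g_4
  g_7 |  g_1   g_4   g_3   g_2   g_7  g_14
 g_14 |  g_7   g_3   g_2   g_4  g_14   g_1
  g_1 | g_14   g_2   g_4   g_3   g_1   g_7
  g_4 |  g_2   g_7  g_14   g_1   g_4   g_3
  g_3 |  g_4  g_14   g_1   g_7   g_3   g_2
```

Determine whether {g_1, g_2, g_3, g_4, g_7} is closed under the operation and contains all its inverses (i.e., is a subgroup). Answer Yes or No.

g_1 ⊙ g_2 = g_14, which is not in {g_1, g_2, g_3, g_4, g_7}.
The subset is not closed under ⊙, so it is not a subgroup.
(Structurally, G here is isomorphic to the cyclic group Z_6.)

No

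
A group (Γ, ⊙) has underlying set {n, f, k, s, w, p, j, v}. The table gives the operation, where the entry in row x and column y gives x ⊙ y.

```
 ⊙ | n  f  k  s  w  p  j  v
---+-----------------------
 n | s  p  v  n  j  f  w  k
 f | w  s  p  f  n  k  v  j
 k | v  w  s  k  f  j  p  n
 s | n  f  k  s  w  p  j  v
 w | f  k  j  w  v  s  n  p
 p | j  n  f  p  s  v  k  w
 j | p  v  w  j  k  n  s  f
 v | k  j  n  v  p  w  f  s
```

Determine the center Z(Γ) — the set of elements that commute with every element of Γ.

An element z is central iff its row equals its column in the table.
For p: p ⊙ f = n ≠ k = f ⊙ p, so p ∉ Z.
Checking each element this way leaves Z(Γ) = {s, v}.

{s, v}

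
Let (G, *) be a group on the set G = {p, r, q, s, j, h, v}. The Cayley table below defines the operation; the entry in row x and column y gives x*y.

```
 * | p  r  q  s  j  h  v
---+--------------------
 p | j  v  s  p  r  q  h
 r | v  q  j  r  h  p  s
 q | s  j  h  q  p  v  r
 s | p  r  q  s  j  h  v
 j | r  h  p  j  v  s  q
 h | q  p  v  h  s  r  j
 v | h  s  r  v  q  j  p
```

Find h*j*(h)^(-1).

j

The identity is s. In row h, the entry s sits in column j, so h^(-1) = j.
h*j = s
s*j = j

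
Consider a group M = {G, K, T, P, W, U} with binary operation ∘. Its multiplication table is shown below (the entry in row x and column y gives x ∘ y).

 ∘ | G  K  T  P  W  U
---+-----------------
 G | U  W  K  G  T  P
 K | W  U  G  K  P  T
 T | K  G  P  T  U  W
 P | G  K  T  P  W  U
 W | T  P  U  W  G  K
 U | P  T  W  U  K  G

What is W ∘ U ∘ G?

W

W ∘ U = K
K ∘ G = W
(Structurally, M here is isomorphic to the cyclic group Z_6.)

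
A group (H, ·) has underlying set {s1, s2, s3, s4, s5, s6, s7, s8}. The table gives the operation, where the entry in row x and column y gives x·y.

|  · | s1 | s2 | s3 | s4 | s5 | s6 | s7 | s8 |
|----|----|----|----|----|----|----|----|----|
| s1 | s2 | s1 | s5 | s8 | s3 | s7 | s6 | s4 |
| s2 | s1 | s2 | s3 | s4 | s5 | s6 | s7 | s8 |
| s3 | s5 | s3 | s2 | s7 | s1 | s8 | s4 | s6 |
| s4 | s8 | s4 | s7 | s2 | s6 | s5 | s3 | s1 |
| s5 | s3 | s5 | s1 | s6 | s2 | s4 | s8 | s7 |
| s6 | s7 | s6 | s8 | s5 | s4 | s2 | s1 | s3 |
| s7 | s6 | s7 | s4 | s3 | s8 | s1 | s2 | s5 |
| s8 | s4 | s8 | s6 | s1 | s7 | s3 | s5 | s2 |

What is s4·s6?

Read row s4, column s6: s4·s6 = s5.

s5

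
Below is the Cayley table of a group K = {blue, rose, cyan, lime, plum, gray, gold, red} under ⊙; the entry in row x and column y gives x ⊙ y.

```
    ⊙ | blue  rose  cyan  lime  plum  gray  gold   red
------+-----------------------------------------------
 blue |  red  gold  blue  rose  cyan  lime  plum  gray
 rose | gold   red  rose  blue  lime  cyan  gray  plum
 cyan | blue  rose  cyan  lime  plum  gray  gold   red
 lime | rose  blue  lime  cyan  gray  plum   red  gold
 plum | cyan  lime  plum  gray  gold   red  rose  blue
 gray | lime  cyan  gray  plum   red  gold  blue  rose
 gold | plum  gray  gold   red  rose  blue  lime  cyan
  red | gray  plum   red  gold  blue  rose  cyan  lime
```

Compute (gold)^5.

gold^1 = gold
gold^2 = gold ⊙ gold = lime
gold^3 = lime ⊙ gold = red
gold^4 = red ⊙ gold = cyan
gold^5 = cyan ⊙ gold = gold

gold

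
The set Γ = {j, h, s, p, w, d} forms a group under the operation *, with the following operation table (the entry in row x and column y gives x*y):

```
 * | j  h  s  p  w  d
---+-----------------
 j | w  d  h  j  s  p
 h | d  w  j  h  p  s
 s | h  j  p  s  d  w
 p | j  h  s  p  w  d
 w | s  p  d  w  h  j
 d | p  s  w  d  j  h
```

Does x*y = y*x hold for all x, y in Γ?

Check whether the table is symmetric across its main diagonal.
Every entry (row x, col y) equals the entry (row y, col x), so Γ is abelian.

Yes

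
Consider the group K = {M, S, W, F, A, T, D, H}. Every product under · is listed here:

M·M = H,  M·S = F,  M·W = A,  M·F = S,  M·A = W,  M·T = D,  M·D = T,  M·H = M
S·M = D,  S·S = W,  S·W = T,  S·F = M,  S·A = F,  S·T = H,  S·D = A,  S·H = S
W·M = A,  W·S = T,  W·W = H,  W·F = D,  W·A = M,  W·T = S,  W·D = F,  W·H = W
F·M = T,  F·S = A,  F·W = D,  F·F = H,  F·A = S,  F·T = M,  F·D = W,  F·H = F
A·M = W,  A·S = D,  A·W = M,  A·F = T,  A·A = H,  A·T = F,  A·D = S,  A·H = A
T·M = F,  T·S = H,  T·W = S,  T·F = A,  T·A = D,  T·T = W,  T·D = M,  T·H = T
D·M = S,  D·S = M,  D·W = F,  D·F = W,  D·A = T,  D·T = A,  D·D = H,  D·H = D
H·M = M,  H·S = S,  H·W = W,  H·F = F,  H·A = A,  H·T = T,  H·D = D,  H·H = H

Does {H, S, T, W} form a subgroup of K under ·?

{H, S, T, W} contains the identity H.
Checking products: every product of two elements of {H, S, T, W} (read from the table) lies in {H, S, T, W}, so the set is closed.
In a finite group, a nonempty closed subset is a subgroup. So {H, S, T, W} ≤ K.

Yes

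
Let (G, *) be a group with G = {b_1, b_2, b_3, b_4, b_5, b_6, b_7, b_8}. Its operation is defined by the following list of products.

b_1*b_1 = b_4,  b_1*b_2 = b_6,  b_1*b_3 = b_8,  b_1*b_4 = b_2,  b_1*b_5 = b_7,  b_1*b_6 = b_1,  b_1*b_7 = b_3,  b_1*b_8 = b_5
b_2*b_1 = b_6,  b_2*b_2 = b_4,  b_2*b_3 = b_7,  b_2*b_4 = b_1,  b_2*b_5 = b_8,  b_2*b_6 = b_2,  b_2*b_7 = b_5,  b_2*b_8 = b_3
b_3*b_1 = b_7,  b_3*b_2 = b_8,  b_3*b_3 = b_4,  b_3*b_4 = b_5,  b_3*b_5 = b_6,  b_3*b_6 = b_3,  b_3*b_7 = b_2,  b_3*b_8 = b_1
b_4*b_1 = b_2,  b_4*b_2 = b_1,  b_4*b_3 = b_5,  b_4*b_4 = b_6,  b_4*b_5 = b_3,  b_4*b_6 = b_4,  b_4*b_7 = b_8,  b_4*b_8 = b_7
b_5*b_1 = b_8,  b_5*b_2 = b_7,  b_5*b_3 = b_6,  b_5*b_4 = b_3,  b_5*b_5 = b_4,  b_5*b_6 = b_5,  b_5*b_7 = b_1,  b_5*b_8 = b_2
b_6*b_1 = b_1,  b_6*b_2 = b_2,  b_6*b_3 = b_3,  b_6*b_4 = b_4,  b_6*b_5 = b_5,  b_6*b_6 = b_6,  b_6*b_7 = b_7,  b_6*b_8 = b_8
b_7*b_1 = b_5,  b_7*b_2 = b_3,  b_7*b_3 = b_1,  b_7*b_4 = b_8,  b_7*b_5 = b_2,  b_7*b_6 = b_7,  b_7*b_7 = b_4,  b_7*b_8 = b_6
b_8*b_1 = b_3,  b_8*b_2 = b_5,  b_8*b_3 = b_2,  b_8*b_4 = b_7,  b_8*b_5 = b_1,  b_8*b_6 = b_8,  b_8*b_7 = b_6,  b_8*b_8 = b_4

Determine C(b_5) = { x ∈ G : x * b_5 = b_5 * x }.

{b_3, b_4, b_5, b_6}

Compare row b_5 with column b_5 entry by entry.
b_4 * b_5 = b_3 = b_5 * b_4, so b_4 commutes with b_5.
b_1 * b_5 = b_7 but b_5 * b_1 = b_8, so b_1 does not.
Collecting the elements that commute with b_5: C(b_5) = {b_3, b_4, b_5, b_6}.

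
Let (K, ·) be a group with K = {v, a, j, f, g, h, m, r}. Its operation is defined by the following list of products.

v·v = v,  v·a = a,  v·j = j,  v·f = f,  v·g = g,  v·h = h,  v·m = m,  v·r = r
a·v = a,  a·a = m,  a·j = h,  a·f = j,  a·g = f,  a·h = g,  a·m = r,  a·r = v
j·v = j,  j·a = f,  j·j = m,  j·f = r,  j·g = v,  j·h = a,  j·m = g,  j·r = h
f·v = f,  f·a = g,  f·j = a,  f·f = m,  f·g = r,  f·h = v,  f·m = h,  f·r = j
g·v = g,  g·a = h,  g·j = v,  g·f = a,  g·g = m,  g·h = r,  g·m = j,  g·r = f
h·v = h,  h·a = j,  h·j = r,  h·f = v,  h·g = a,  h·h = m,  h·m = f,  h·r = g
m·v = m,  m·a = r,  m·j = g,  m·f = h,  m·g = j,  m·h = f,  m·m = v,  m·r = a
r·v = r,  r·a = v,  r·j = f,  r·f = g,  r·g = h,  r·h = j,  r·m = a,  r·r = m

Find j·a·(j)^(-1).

The identity is v. In row j, the entry v sits in column g, so j^(-1) = g.
j·a = f
f·g = r
(Structurally, K here is isomorphic to the quaternion group Q_8.)

r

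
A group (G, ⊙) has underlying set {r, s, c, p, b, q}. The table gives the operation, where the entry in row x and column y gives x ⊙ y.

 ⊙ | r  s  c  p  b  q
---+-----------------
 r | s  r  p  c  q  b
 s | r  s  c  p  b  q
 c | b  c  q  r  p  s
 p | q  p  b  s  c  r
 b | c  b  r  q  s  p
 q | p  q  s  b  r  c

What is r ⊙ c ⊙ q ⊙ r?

r ⊙ c = p
p ⊙ q = r
r ⊙ r = s

s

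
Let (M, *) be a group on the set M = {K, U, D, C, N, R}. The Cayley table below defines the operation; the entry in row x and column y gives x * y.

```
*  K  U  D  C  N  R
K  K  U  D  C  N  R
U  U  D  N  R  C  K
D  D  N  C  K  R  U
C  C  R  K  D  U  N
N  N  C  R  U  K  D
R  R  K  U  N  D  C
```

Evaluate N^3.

N

N^1 = N
N^2 = N * N = K
N^3 = K * N = N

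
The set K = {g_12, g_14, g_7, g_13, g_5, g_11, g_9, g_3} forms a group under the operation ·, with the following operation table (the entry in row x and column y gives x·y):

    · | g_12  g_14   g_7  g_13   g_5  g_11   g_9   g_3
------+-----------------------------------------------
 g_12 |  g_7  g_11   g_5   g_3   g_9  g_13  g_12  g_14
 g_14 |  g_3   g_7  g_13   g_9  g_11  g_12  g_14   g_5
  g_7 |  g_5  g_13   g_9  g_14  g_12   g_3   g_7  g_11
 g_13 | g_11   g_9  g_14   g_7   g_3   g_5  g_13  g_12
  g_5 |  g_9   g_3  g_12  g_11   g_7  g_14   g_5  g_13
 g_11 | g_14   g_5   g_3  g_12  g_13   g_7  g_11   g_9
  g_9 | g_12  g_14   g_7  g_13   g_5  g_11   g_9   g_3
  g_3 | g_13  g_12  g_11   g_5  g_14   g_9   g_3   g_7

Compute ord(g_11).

The identity element is g_9 (its row matches the header).
g_11^1 = g_11
g_11^2 = g_11·g_11 = g_7
g_11^3 = g_7·g_11 = g_3
g_11^4 = g_3·g_11 = g_9
The first power of g_11 equal to the identity is g_11^4, so ord(g_11) = 4.

4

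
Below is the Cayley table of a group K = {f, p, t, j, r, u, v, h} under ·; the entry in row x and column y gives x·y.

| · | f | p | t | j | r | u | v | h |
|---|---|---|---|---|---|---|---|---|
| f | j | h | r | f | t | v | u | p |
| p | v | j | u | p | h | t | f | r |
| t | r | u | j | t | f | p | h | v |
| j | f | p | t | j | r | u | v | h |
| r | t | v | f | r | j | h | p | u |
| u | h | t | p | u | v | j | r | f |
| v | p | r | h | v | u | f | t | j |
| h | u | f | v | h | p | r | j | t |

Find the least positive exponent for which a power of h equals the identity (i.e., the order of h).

The identity element is j (its row matches the header).
h^1 = h
h^2 = h·h = t
h^3 = t·h = v
h^4 = v·h = j
The first power of h equal to the identity is h^4, so ord(h) = 4.

4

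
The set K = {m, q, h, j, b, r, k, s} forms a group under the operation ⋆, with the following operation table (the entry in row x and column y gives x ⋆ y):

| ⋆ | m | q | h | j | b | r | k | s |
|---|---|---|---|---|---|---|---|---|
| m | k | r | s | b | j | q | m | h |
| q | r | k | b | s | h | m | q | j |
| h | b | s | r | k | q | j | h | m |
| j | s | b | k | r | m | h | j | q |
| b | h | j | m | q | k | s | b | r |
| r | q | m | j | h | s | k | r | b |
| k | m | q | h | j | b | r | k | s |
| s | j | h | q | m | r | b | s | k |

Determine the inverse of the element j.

First locate the identity: row k matches the header, so k is the identity.
Scan row j for k: j ⋆ h = k. Hence j^(-1) = h.

h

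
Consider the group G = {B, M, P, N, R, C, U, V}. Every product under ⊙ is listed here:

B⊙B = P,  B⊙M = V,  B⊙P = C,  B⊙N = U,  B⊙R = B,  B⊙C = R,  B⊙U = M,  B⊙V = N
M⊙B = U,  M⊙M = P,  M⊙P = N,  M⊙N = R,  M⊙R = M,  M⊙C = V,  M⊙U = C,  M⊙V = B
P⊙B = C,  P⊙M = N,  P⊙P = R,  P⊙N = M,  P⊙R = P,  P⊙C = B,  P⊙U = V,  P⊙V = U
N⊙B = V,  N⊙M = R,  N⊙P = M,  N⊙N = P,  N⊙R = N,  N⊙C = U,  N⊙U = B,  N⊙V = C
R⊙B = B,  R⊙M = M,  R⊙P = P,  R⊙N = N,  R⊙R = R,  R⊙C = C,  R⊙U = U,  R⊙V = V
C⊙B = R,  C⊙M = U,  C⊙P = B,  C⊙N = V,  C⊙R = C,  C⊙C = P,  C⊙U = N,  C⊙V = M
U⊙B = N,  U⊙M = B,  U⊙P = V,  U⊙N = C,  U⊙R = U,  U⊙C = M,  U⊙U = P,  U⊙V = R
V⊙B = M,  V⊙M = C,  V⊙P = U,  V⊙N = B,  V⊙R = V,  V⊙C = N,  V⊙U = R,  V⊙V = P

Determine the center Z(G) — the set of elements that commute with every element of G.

{P, R}

An element z is central iff its row equals its column in the table.
For U: U ⊙ N = C ≠ B = N ⊙ U, so U ∉ Z.
Checking each element this way leaves Z(G) = {P, R}.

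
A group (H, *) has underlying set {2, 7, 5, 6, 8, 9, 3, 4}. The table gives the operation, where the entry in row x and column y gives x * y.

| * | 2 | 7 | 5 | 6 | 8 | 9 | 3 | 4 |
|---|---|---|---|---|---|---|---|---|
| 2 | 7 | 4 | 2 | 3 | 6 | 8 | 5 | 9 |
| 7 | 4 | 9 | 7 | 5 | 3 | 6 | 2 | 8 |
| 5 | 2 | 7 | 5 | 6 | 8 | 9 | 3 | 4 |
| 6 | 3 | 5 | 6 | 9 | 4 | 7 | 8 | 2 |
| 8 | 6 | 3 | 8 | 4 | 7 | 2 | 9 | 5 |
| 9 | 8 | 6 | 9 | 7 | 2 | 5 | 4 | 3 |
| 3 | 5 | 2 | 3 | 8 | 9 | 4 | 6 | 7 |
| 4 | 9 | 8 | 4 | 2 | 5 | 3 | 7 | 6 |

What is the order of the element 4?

8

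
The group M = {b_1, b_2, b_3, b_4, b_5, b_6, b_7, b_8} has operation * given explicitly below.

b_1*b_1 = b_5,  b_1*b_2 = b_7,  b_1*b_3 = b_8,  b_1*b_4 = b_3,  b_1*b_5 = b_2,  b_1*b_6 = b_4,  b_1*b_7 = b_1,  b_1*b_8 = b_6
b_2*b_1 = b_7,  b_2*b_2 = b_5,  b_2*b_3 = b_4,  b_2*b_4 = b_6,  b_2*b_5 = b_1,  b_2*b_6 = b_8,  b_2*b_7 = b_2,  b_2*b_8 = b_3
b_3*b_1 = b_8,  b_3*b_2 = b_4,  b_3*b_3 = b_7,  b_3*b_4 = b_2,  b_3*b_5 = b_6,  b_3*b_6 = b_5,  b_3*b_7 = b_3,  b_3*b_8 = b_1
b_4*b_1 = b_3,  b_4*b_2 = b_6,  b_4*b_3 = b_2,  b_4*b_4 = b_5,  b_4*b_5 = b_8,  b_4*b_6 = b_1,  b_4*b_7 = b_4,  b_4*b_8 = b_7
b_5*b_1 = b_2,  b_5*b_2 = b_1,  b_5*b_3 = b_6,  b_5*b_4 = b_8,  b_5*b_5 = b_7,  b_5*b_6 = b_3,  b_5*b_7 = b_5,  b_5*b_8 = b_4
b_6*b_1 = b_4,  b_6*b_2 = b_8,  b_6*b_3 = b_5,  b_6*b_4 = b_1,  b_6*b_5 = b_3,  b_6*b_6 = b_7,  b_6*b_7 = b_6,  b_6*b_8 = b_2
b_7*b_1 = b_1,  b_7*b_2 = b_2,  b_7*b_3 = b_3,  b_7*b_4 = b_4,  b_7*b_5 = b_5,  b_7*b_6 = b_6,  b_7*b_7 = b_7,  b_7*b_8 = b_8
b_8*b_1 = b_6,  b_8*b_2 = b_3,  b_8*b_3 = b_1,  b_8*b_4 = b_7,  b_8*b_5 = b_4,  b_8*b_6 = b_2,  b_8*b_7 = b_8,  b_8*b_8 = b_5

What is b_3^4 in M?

b_7

b_3^1 = b_3
b_3^2 = b_3*b_3 = b_7
b_3^3 = b_7*b_3 = b_3
b_3^4 = b_3*b_3 = b_7
(Structurally, M here is isomorphic to Z_2 x Z_4.)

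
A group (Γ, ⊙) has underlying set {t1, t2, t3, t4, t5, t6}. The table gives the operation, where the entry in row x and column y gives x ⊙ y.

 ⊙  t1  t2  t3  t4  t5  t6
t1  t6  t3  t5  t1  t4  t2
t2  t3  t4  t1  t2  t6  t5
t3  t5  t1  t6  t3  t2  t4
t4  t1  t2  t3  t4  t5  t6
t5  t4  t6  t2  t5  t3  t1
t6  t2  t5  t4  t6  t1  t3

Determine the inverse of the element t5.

First locate the identity: row t4 matches the header, so t4 is the identity.
Scan row t5 for t4: t5 ⊙ t1 = t4. Hence t5^(-1) = t1.

t1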